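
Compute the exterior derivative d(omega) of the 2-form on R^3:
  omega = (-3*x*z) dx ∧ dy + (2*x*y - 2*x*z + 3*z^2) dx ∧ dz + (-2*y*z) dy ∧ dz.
d(omega) = (-5*x) dx ∧ dy ∧ dz

For a 2-form omega = sum_{i<j} g_{ij} dx_i ∧ dx_j, the exterior derivative is
  d(omega) = sum_{i<j} d(g_{ij}) ∧ dx_i ∧ dx_j = sum_{i<j, k} (∂g_{ij}/∂x_k) dx_k ∧ dx_i ∧ dx_j.
Expand each term, using dx_k ∧ dx_i ∧ dx_j = sgn(permutation) dx_{(a)} ∧ dx_{(b)} ∧ dx_{(c)} with (a < b < c) sorted:
  d(-3*x*z) includes (∂/∂z)(-3*x*z) dz = (-3*x) dz, which multiplied by dx ∧ dy gives (-3*x) dx ∧ dy ∧ dz
  d(2*x*y - 2*x*z + 3*z^2) includes (∂/∂y)(2*x*y - 2*x*z + 3*z^2) dy = (2*x) dy, which multiplied by dx ∧ dz gives (-2*x) dx ∧ dy ∧ dz
Collecting like 3-forms: d(omega) = (-5*x) dx ∧ dy ∧ dz.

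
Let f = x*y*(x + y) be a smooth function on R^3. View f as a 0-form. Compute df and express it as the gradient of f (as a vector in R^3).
df = (y*(2*x + y)) dx + (x*(x + 2*y)) dy + (0) dz; grad f = (y*(2*x + y), x*(x + 2*y), 0)

For a 0-form f, d f = (∂f/∂x) dx + (∂f/∂y) dy + (∂f/∂z) dz. The components of the vector representation are exactly the entries of grad f in Cartesian coordinates:
  ∂f/∂x = y*(2*x + y)
  ∂f/∂y = x*(x + 2*y)
  ∂f/∂z = 0.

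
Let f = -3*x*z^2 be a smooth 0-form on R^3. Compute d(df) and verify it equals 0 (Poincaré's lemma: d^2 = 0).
d(df) = 0

Step 1: df = sum_i (∂f/∂x_i) dx_i = (-3*z^2) dx + (0) dy + (-6*x*z) dz.
Step 2: Apply d again. Using the 1-form formula, the coefficient of dx ∧ dy in d(df) is ∂^2 f/∂x ∂y - ∂^2 f/∂y ∂x = (0) - (0) = 0 (equality of mixed partials for smooth f).
Similarly for dx ∧ dz and dy ∧ dz — all coefficients vanish. So d(df) = 0.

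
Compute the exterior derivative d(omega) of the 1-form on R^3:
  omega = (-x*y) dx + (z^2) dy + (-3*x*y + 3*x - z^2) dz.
d(omega) = (x) dx ∧ dy + (3 - 3*y) dx ∧ dz + (-3*x - 2*z) dy ∧ dz

For a 1-form omega = sum_i f_i dx_i, the exterior derivative is
  d(omega) = sum_{i < j} (∂f_j/∂x_i - ∂f_i/∂x_j) dx_i ∧ dx_j.
  coefficient of dx ∧ dy: ∂f_2/∂x - ∂f_1/∂y = ∂(z^2)/∂x - ∂(-x*y)/∂y = x
  coefficient of dx ∧ dz: ∂f_3/∂x - ∂f_1/∂z = ∂(-3*x*y + 3*x - z^2)/∂x - ∂(-x*y)/∂z = 3 - 3*y
  coefficient of dy ∧ dz: ∂f_3/∂y - ∂f_2/∂z = ∂(-3*x*y + 3*x - z^2)/∂y - ∂(z^2)/∂z = -3*x - 2*z
Assembling: d(omega) = (x) dx ∧ dy + (3 - 3*y) dx ∧ dz + (-3*x - 2*z) dy ∧ dz.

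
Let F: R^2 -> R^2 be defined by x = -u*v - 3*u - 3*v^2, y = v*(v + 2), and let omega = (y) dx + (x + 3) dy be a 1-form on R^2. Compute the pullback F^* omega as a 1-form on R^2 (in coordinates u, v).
F^* omega = (v*(-v^2 - 5*v - 6)) du + (-3*u*v^2 - 10*u*v - 6*u - 12*v^3 - 18*v^2 + 6*v + 6) dv

Using F^*(f dg) = (f ∘ F) d(g ∘ F), substitute each coordinate x_i by F_i(u, v) in f_i, and replace dx_i by d F_i = (∂F_i/∂u) du + (∂F_i/∂v) dv.
  For the x component: f_1(F) = v*(v + 2); d F_1 = (-v - 3) du + (-u - 6*v) dv
  For the y component: f_2(F) = -u*v - 3*u - 3*v^2 + 3; d F_2 = (0) du + (2*v + 2) dv
Combining and collecting du, dv coefficients:
  coeff of du: v*(-v^2 - 5*v - 6)
  coeff of dv: -3*u*v^2 - 10*u*v - 6*u - 12*v^3 - 18*v^2 + 6*v + 6
F^* omega = (v*(-v^2 - 5*v - 6)) du + (-3*u*v^2 - 10*u*v - 6*u - 12*v^3 - 18*v^2 + 6*v + 6) dv.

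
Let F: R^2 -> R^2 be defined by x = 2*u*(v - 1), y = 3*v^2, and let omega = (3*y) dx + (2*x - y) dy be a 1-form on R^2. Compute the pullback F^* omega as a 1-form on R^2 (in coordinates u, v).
F^* omega = (18*v^2*(v - 1)) du + (6*v*(7*u*v - 4*u - 3*v^2)) dv

Using F^*(f dg) = (f ∘ F) d(g ∘ F), substitute each coordinate x_i by F_i(u, v) in f_i, and replace dx_i by d F_i = (∂F_i/∂u) du + (∂F_i/∂v) dv.
  For the x component: f_1(F) = 9*v^2; d F_1 = (2*v - 2) du + (2*u) dv
  For the y component: f_2(F) = 4*u*v - 4*u - 3*v^2; d F_2 = (0) du + (6*v) dv
Combining and collecting du, dv coefficients:
  coeff of du: 18*v^2*(v - 1)
  coeff of dv: 6*v*(7*u*v - 4*u - 3*v^2)
F^* omega = (18*v^2*(v - 1)) du + (6*v*(7*u*v - 4*u - 3*v^2)) dv.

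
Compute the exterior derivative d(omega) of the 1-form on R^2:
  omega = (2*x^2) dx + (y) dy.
d(omega) = 0

For a 1-form omega = sum_i f_i dx_i, the exterior derivative is
  d(omega) = sum_{i < j} (∂f_j/∂x_i - ∂f_i/∂x_j) dx_i ∧ dx_j.

Assembling: d(omega) = 0.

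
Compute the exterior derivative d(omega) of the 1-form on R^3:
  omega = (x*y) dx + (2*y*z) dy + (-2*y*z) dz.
d(omega) = (-x) dx ∧ dy + (-2*y - 2*z) dy ∧ dz

For a 1-form omega = sum_i f_i dx_i, the exterior derivative is
  d(omega) = sum_{i < j} (∂f_j/∂x_i - ∂f_i/∂x_j) dx_i ∧ dx_j.
  coefficient of dx ∧ dy: ∂f_2/∂x - ∂f_1/∂y = ∂(2*y*z)/∂x - ∂(x*y)/∂y = -x
  coefficient of dy ∧ dz: ∂f_3/∂y - ∂f_2/∂z = ∂(-2*y*z)/∂y - ∂(2*y*z)/∂z = -2*y - 2*z
Assembling: d(omega) = (-x) dx ∧ dy + (-2*y - 2*z) dy ∧ dz.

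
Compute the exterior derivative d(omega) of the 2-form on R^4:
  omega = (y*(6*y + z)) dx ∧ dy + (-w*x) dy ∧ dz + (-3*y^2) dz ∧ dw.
d(omega) = (-w + y) dx ∧ dy ∧ dz + (-x - 6*y) dy ∧ dz ∧ dw

For a 2-form omega = sum_{i<j} g_{ij} dx_i ∧ dx_j, the exterior derivative is
  d(omega) = sum_{i<j} d(g_{ij}) ∧ dx_i ∧ dx_j = sum_{i<j, k} (∂g_{ij}/∂x_k) dx_k ∧ dx_i ∧ dx_j.
Expand each term, using dx_k ∧ dx_i ∧ dx_j = sgn(permutation) dx_{(a)} ∧ dx_{(b)} ∧ dx_{(c)} with (a < b < c) sorted:
  d(y*(6*y + z)) includes (∂/∂z)(y*(6*y + z)) dz = (y) dz, which multiplied by dx ∧ dy gives (y) dx ∧ dy ∧ dz
  d(-w*x) includes (∂/∂x)(-w*x) dx = (-w) dx, which multiplied by dy ∧ dz gives (-w) dx ∧ dy ∧ dz
  d(-w*x) includes (∂/∂w)(-w*x) dw = (-x) dw, which multiplied by dy ∧ dz gives (-x) dy ∧ dz ∧ dw
  d(-3*y^2) includes (∂/∂y)(-3*y^2) dy = (-6*y) dy, which multiplied by dz ∧ dw gives (-6*y) dy ∧ dz ∧ dw
Collecting like 3-forms: d(omega) = (-w + y) dx ∧ dy ∧ dz + (-x - 6*y) dy ∧ dz ∧ dw.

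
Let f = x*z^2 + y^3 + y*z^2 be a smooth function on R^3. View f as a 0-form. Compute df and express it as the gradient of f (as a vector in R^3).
df = (z^2) dx + (3*y^2 + z^2) dy + (2*z*(x + y)) dz; grad f = (z^2, 3*y^2 + z^2, 2*z*(x + y))

For a 0-form f, d f = (∂f/∂x) dx + (∂f/∂y) dy + (∂f/∂z) dz. The components of the vector representation are exactly the entries of grad f in Cartesian coordinates:
  ∂f/∂x = z^2
  ∂f/∂y = 3*y^2 + z^2
  ∂f/∂z = 2*z*(x + y).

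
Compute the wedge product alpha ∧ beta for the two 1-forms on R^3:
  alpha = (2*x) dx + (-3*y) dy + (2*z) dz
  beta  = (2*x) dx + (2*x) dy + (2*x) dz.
alpha ∧ beta = (2*x*(2*x + 3*y)) dx ∧ dy + (4*x*(x - z)) dx ∧ dz + (-2*x*(3*y + 2*z)) dy ∧ dz

Distribute the wedge, using dx_i ∧ dx_j = -dx_j ∧ dx_i and dx_i ∧ dx_i = 0. For each pair (i, j) with i < j, the coefficient of dx_i ∧ dx_j in alpha ∧ beta is (alpha_i * beta_j - alpha_j * beta_i). Collecting: alpha ∧ beta = (2*x*(2*x + 3*y)) dx ∧ dy + (4*x*(x - z)) dx ∧ dz + (-2*x*(3*y + 2*z)) dy ∧ dz.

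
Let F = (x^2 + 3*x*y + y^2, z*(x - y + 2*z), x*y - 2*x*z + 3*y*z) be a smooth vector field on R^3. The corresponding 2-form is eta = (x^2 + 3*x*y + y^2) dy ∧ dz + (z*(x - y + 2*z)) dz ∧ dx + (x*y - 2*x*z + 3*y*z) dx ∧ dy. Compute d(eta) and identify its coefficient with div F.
d(eta) = (6*y - z) dx ∧ dy ∧ dz; div F = 6*y - z

For a 2-form in R^3 of the form above, applying d gives a 3-form with coefficient ∂P/∂x + ∂Q/∂y + ∂R/∂z:
  ∂P/∂x = 2*x + 3*y
  ∂Q/∂y = -z
  ∂R/∂z = -2*x + 3*y
Sum = 6*y - z, which is exactly div F.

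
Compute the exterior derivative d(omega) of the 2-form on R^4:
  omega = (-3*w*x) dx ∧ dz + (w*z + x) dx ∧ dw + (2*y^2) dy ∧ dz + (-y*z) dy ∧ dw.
d(omega) = (-w - 3*x) dx ∧ dz ∧ dw + (y) dy ∧ dz ∧ dw

For a 2-form omega = sum_{i<j} g_{ij} dx_i ∧ dx_j, the exterior derivative is
  d(omega) = sum_{i<j} d(g_{ij}) ∧ dx_i ∧ dx_j = sum_{i<j, k} (∂g_{ij}/∂x_k) dx_k ∧ dx_i ∧ dx_j.
Expand each term, using dx_k ∧ dx_i ∧ dx_j = sgn(permutation) dx_{(a)} ∧ dx_{(b)} ∧ dx_{(c)} with (a < b < c) sorted:
  d(-3*w*x) includes (∂/∂w)(-3*w*x) dw = (-3*x) dw, which multiplied by dx ∧ dz gives (-3*x) dx ∧ dz ∧ dw
  d(w*z + x) includes (∂/∂z)(w*z + x) dz = (w) dz, which multiplied by dx ∧ dw gives (-w) dx ∧ dz ∧ dw
  d(-y*z) includes (∂/∂z)(-y*z) dz = (-y) dz, which multiplied by dy ∧ dw gives (y) dy ∧ dz ∧ dw
Collecting like 3-forms: d(omega) = (-w - 3*x) dx ∧ dz ∧ dw + (y) dy ∧ dz ∧ dw.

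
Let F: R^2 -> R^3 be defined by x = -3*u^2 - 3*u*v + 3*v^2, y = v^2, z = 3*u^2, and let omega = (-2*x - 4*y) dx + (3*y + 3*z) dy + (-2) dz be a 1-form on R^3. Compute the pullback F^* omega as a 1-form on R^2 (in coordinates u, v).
F^* omega = (-36*u^3 - 54*u^2*v + 42*u*v^2 - 12*u + 30*v^3) du + (-18*u^3 + 36*u^2*v + 66*u*v^2 - 54*v^3) dv

Using F^*(f dg) = (f ∘ F) d(g ∘ F), substitute each coordinate x_i by F_i(u, v) in f_i, and replace dx_i by d F_i = (∂F_i/∂u) du + (∂F_i/∂v) dv.
  For the x component: f_1(F) = 6*u^2 + 6*u*v - 10*v^2; d F_1 = (-6*u - 3*v) du + (-3*u + 6*v) dv
  For the y component: f_2(F) = 9*u^2 + 3*v^2; d F_2 = (0) du + (2*v) dv
  For the z component: f_3(F) = -2; d F_3 = (6*u) du + (0) dv
Combining and collecting du, dv coefficients:
  coeff of du: -36*u^3 - 54*u^2*v + 42*u*v^2 - 12*u + 30*v^3
  coeff of dv: -18*u^3 + 36*u^2*v + 66*u*v^2 - 54*v^3
F^* omega = (-36*u^3 - 54*u^2*v + 42*u*v^2 - 12*u + 30*v^3) du + (-18*u^3 + 36*u^2*v + 66*u*v^2 - 54*v^3) dv.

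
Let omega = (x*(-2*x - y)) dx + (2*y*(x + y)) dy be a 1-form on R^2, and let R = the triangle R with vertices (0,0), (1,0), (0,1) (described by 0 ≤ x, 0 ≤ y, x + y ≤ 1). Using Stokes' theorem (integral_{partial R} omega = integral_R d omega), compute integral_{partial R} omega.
integral_(partial R) omega = 1/2

Stokes: integral_partial_R omega = integral_R d omega with d omega = (∂Q/∂x - ∂P/∂y) dx ∧ dy.
  ∂Q/∂x = 2*y
  ∂P/∂y = -x
  integrand = ∂Q/∂x - ∂P/∂y = x + 2*y.
Integrating over R: integral_0^1 integral_0^{1-x} (x + 2*y) dy dx = 1/2.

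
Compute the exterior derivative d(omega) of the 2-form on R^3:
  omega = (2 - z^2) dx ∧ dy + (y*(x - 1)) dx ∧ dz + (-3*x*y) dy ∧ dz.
d(omega) = (-x - 3*y - 2*z + 1) dx ∧ dy ∧ dz

For a 2-form omega = sum_{i<j} g_{ij} dx_i ∧ dx_j, the exterior derivative is
  d(omega) = sum_{i<j} d(g_{ij}) ∧ dx_i ∧ dx_j = sum_{i<j, k} (∂g_{ij}/∂x_k) dx_k ∧ dx_i ∧ dx_j.
Expand each term, using dx_k ∧ dx_i ∧ dx_j = sgn(permutation) dx_{(a)} ∧ dx_{(b)} ∧ dx_{(c)} with (a < b < c) sorted:
  d(2 - z^2) includes (∂/∂z)(2 - z^2) dz = (-2*z) dz, which multiplied by dx ∧ dy gives (-2*z) dx ∧ dy ∧ dz
  d(y*(x - 1)) includes (∂/∂y)(y*(x - 1)) dy = (x - 1) dy, which multiplied by dx ∧ dz gives (1 - x) dx ∧ dy ∧ dz
  d(-3*x*y) includes (∂/∂x)(-3*x*y) dx = (-3*y) dx, which multiplied by dy ∧ dz gives (-3*y) dx ∧ dy ∧ dz
Collecting like 3-forms: d(omega) = (-x - 3*y - 2*z + 1) dx ∧ dy ∧ dz.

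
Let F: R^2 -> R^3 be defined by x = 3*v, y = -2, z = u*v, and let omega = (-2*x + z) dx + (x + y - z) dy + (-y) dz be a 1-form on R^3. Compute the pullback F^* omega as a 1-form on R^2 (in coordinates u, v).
F^* omega = (2*v) du + (3*u*v + 2*u - 18*v) dv

Using F^*(f dg) = (f ∘ F) d(g ∘ F), substitute each coordinate x_i by F_i(u, v) in f_i, and replace dx_i by d F_i = (∂F_i/∂u) du + (∂F_i/∂v) dv.
  For the x component: f_1(F) = v*(u - 6); d F_1 = (0) du + (3) dv
  For the y component: f_2(F) = -u*v + 3*v - 2; d F_2 = (0) du + (0) dv
  For the z component: f_3(F) = 2; d F_3 = (v) du + (u) dv
Combining and collecting du, dv coefficients:
  coeff of du: 2*v
  coeff of dv: 3*u*v + 2*u - 18*v
F^* omega = (2*v) du + (3*u*v + 2*u - 18*v) dv.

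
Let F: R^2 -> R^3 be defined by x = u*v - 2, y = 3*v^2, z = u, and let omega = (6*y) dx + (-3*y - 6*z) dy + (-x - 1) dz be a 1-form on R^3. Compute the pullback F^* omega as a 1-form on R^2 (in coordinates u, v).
F^* omega = (-u*v + 18*v^3 + 1) du + (18*v*(u*v - 2*u - 3*v^2)) dv

Using F^*(f dg) = (f ∘ F) d(g ∘ F), substitute each coordinate x_i by F_i(u, v) in f_i, and replace dx_i by d F_i = (∂F_i/∂u) du + (∂F_i/∂v) dv.
  For the x component: f_1(F) = 18*v^2; d F_1 = (v) du + (u) dv
  For the y component: f_2(F) = -6*u - 9*v^2; d F_2 = (0) du + (6*v) dv
  For the z component: f_3(F) = -u*v + 1; d F_3 = (1) du + (0) dv
Combining and collecting du, dv coefficients:
  coeff of du: -u*v + 18*v^3 + 1
  coeff of dv: 18*v*(u*v - 2*u - 3*v^2)
F^* omega = (-u*v + 18*v^3 + 1) du + (18*v*(u*v - 2*u - 3*v^2)) dv.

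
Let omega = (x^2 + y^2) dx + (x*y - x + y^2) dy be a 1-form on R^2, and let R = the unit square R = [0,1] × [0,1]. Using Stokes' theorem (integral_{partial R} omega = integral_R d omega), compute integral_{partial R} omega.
integral_(partial R) omega = -3/2

Stokes: integral_partial_R omega = integral_R d omega with d omega = (∂Q/∂x - ∂P/∂y) dx ∧ dy.
  ∂Q/∂x = y - 1
  ∂P/∂y = 2*y
  integrand = ∂Q/∂x - ∂P/∂y = -y - 1.
Integrating over R: integral_0^1 integral_0^1 (-y - 1) dx dy = -3/2.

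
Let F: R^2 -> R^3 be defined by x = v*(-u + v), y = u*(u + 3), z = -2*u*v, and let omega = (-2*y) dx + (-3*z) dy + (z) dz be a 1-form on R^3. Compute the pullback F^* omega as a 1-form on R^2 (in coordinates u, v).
F^* omega = (2*u*v*(7*u + 2*v + 12)) du + (2*u*(u^2 + 3*u - 6*v)) dv

Using F^*(f dg) = (f ∘ F) d(g ∘ F), substitute each coordinate x_i by F_i(u, v) in f_i, and replace dx_i by d F_i = (∂F_i/∂u) du + (∂F_i/∂v) dv.
  For the x component: f_1(F) = 2*u*(-u - 3); d F_1 = (-v) du + (-u + 2*v) dv
  For the y component: f_2(F) = 6*u*v; d F_2 = (2*u + 3) du + (0) dv
  For the z component: f_3(F) = -2*u*v; d F_3 = (-2*v) du + (-2*u) dv
Combining and collecting du, dv coefficients:
  coeff of du: 2*u*v*(7*u + 2*v + 12)
  coeff of dv: 2*u*(u^2 + 3*u - 6*v)
F^* omega = (2*u*v*(7*u + 2*v + 12)) du + (2*u*(u^2 + 3*u - 6*v)) dv.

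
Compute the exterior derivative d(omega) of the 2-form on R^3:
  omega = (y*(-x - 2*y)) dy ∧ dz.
d(omega) = (-y) dx ∧ dy ∧ dz

For a 2-form omega = sum_{i<j} g_{ij} dx_i ∧ dx_j, the exterior derivative is
  d(omega) = sum_{i<j} d(g_{ij}) ∧ dx_i ∧ dx_j = sum_{i<j, k} (∂g_{ij}/∂x_k) dx_k ∧ dx_i ∧ dx_j.
Expand each term, using dx_k ∧ dx_i ∧ dx_j = sgn(permutation) dx_{(a)} ∧ dx_{(b)} ∧ dx_{(c)} with (a < b < c) sorted:
  d(y*(-x - 2*y)) includes (∂/∂x)(y*(-x - 2*y)) dx = (-y) dx, which multiplied by dy ∧ dz gives (-y) dx ∧ dy ∧ dz
Collecting like 3-forms: d(omega) = (-y) dx ∧ dy ∧ dz.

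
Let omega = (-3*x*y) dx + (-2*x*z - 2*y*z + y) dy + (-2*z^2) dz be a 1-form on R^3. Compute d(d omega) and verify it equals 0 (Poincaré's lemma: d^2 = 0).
d(d omega) = 0

Step 1: d omega = sum_{i<j} (∂f_j/∂x_i - ∂f_i/∂x_j) dx_i ∧ dx_j:
  coeff of dx ∧ dy: 3*x - 2*z
  coeff of dx ∧ dz: 0
  coeff of dy ∧ dz: 2*x + 2*y
Step 2: Apply d again to each 2-form coefficient. The only possible 3-form in R^3 is dx ∧ dy ∧ dz, with coefficient
  ∂(coeff of dy∧dz)/∂x - ∂(coeff of dx∧dz)/∂y + ∂(coeff of dx∧dy)/∂z
  = ∂/∂x (2*x + 2*y) - ∂/∂y (0) + ∂/∂z (3*x - 2*z).
Each of these terms simplifies to sums of mixed partials that cancel in pairs. The result is 0 (by equality of mixed partials for smooth functions — Schwarz / Clairaut).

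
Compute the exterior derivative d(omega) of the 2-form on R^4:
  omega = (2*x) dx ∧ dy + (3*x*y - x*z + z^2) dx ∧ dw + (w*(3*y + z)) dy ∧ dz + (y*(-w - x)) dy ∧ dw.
d(omega) = (-3*x - y) dx ∧ dy ∧ dw + (x - 2*z) dx ∧ dz ∧ dw + (3*y + z) dy ∧ dz ∧ dw

For a 2-form omega = sum_{i<j} g_{ij} dx_i ∧ dx_j, the exterior derivative is
  d(omega) = sum_{i<j} d(g_{ij}) ∧ dx_i ∧ dx_j = sum_{i<j, k} (∂g_{ij}/∂x_k) dx_k ∧ dx_i ∧ dx_j.
Expand each term, using dx_k ∧ dx_i ∧ dx_j = sgn(permutation) dx_{(a)} ∧ dx_{(b)} ∧ dx_{(c)} with (a < b < c) sorted:
  d(3*x*y - x*z + z^2) includes (∂/∂y)(3*x*y - x*z + z^2) dy = (3*x) dy, which multiplied by dx ∧ dw gives (-3*x) dx ∧ dy ∧ dw
  d(3*x*y - x*z + z^2) includes (∂/∂z)(3*x*y - x*z + z^2) dz = (-x + 2*z) dz, which multiplied by dx ∧ dw gives (x - 2*z) dx ∧ dz ∧ dw
  d(w*(3*y + z)) includes (∂/∂w)(w*(3*y + z)) dw = (3*y + z) dw, which multiplied by dy ∧ dz gives (3*y + z) dy ∧ dz ∧ dw
  d(y*(-w - x)) includes (∂/∂x)(y*(-w - x)) dx = (-y) dx, which multiplied by dy ∧ dw gives (-y) dx ∧ dy ∧ dw
Collecting like 3-forms: d(omega) = (-3*x - y) dx ∧ dy ∧ dw + (x - 2*z) dx ∧ dz ∧ dw + (3*y + z) dy ∧ dz ∧ dw.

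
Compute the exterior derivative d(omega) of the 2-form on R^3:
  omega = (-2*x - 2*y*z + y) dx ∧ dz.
d(omega) = (2*z - 1) dx ∧ dy ∧ dz

For a 2-form omega = sum_{i<j} g_{ij} dx_i ∧ dx_j, the exterior derivative is
  d(omega) = sum_{i<j} d(g_{ij}) ∧ dx_i ∧ dx_j = sum_{i<j, k} (∂g_{ij}/∂x_k) dx_k ∧ dx_i ∧ dx_j.
Expand each term, using dx_k ∧ dx_i ∧ dx_j = sgn(permutation) dx_{(a)} ∧ dx_{(b)} ∧ dx_{(c)} with (a < b < c) sorted:
  d(-2*x - 2*y*z + y) includes (∂/∂y)(-2*x - 2*y*z + y) dy = (1 - 2*z) dy, which multiplied by dx ∧ dz gives (2*z - 1) dx ∧ dy ∧ dz
Collecting like 3-forms: d(omega) = (2*z - 1) dx ∧ dy ∧ dz.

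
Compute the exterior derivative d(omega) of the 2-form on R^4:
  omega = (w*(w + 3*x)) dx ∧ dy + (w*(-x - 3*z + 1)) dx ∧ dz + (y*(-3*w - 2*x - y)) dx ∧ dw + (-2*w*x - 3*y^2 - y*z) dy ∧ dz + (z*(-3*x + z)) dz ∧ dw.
d(omega) = (5*w + 5*x + 2*y) dx ∧ dy ∧ dw + (-x - 6*z + 1) dx ∧ dz ∧ dw + (-2*w) dx ∧ dy ∧ dz + (-2*x) dy ∧ dz ∧ dw

For a 2-form omega = sum_{i<j} g_{ij} dx_i ∧ dx_j, the exterior derivative is
  d(omega) = sum_{i<j} d(g_{ij}) ∧ dx_i ∧ dx_j = sum_{i<j, k} (∂g_{ij}/∂x_k) dx_k ∧ dx_i ∧ dx_j.
Expand each term, using dx_k ∧ dx_i ∧ dx_j = sgn(permutation) dx_{(a)} ∧ dx_{(b)} ∧ dx_{(c)} with (a < b < c) sorted:
  d(w*(w + 3*x)) includes (∂/∂w)(w*(w + 3*x)) dw = (2*w + 3*x) dw, which multiplied by dx ∧ dy gives (2*w + 3*x) dx ∧ dy ∧ dw
  d(w*(-x - 3*z + 1)) includes (∂/∂w)(w*(-x - 3*z + 1)) dw = (-x - 3*z + 1) dw, which multiplied by dx ∧ dz gives (-x - 3*z + 1) dx ∧ dz ∧ dw
  d(y*(-3*w - 2*x - y)) includes (∂/∂y)(y*(-3*w - 2*x - y)) dy = (-3*w - 2*x - 2*y) dy, which multiplied by dx ∧ dw gives (3*w + 2*x + 2*y) dx ∧ dy ∧ dw
  d(-2*w*x - 3*y^2 - y*z) includes (∂/∂x)(-2*w*x - 3*y^2 - y*z) dx = (-2*w) dx, which multiplied by dy ∧ dz gives (-2*w) dx ∧ dy ∧ dz
  d(-2*w*x - 3*y^2 - y*z) includes (∂/∂w)(-2*w*x - 3*y^2 - y*z) dw = (-2*x) dw, which multiplied by dy ∧ dz gives (-2*x) dy ∧ dz ∧ dw
  d(z*(-3*x + z)) includes (∂/∂x)(z*(-3*x + z)) dx = (-3*z) dx, which multiplied by dz ∧ dw gives (-3*z) dx ∧ dz ∧ dw
Collecting like 3-forms: d(omega) = (5*w + 5*x + 2*y) dx ∧ dy ∧ dw + (-x - 6*z + 1) dx ∧ dz ∧ dw + (-2*w) dx ∧ dy ∧ dz + (-2*x) dy ∧ dz ∧ dw.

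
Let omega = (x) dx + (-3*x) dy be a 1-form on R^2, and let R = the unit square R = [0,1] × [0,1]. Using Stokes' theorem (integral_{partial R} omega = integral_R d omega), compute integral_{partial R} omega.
integral_(partial R) omega = -3

Stokes: integral_partial_R omega = integral_R d omega with d omega = (∂Q/∂x - ∂P/∂y) dx ∧ dy.
  ∂Q/∂x = -3
  ∂P/∂y = 0
  integrand = ∂Q/∂x - ∂P/∂y = -3.
Integrating over R: integral_0^1 integral_0^1 (-3) dx dy = -3.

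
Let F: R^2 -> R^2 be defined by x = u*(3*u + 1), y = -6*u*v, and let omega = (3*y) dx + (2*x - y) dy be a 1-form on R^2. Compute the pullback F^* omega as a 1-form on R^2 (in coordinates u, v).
F^* omega = (6*u*v*(-24*u - 6*v - 5)) du + (u^2*(-36*u - 36*v - 12)) dv

Using F^*(f dg) = (f ∘ F) d(g ∘ F), substitute each coordinate x_i by F_i(u, v) in f_i, and replace dx_i by d F_i = (∂F_i/∂u) du + (∂F_i/∂v) dv.
  For the x component: f_1(F) = -18*u*v; d F_1 = (6*u + 1) du + (0) dv
  For the y component: f_2(F) = 2*u*(3*u + 3*v + 1); d F_2 = (-6*v) du + (-6*u) dv
Combining and collecting du, dv coefficients:
  coeff of du: 6*u*v*(-24*u - 6*v - 5)
  coeff of dv: u^2*(-36*u - 36*v - 12)
F^* omega = (6*u*v*(-24*u - 6*v - 5)) du + (u^2*(-36*u - 36*v - 12)) dv.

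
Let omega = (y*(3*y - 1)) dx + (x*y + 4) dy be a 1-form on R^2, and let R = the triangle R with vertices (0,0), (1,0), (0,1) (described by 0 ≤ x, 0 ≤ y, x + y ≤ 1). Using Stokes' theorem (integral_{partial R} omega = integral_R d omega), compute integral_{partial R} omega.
integral_(partial R) omega = -1/3

Stokes: integral_partial_R omega = integral_R d omega with d omega = (∂Q/∂x - ∂P/∂y) dx ∧ dy.
  ∂Q/∂x = y
  ∂P/∂y = 6*y - 1
  integrand = ∂Q/∂x - ∂P/∂y = 1 - 5*y.
Integrating over R: integral_0^1 integral_0^{1-x} (1 - 5*y) dy dx = -1/3.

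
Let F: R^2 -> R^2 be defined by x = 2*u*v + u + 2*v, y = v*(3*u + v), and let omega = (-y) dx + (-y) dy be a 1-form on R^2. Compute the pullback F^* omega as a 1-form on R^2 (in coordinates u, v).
F^* omega = (v*(-15*u*v - 3*u - 5*v^2 - v)) du + (v*(-15*u^2 - 11*u*v - 6*u - 2*v^2 - 2*v)) dv

Using F^*(f dg) = (f ∘ F) d(g ∘ F), substitute each coordinate x_i by F_i(u, v) in f_i, and replace dx_i by d F_i = (∂F_i/∂u) du + (∂F_i/∂v) dv.
  For the x component: f_1(F) = v*(-3*u - v); d F_1 = (2*v + 1) du + (2*u + 2) dv
  For the y component: f_2(F) = v*(-3*u - v); d F_2 = (3*v) du + (3*u + 2*v) dv
Combining and collecting du, dv coefficients:
  coeff of du: v*(-15*u*v - 3*u - 5*v^2 - v)
  coeff of dv: v*(-15*u^2 - 11*u*v - 6*u - 2*v^2 - 2*v)
F^* omega = (v*(-15*u*v - 3*u - 5*v^2 - v)) du + (v*(-15*u^2 - 11*u*v - 6*u - 2*v^2 - 2*v)) dv.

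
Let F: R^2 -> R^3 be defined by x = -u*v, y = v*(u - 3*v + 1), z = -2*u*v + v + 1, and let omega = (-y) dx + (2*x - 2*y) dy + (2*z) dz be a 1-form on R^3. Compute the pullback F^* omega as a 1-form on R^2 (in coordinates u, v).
F^* omega = (v*(5*u*v + 3*v^2 - 5*v - 4)) du + (5*u^2*v + 27*u*v^2 - 13*u*v - 4*u - 36*v^3 + 18*v^2 + 2) dv

Using F^*(f dg) = (f ∘ F) d(g ∘ F), substitute each coordinate x_i by F_i(u, v) in f_i, and replace dx_i by d F_i = (∂F_i/∂u) du + (∂F_i/∂v) dv.
  For the x component: f_1(F) = v*(-u + 3*v - 1); d F_1 = (-v) du + (-u) dv
  For the y component: f_2(F) = 2*v*(-2*u + 3*v - 1); d F_2 = (v) du + (u - 6*v + 1) dv
  For the z component: f_3(F) = -4*u*v + 2*v + 2; d F_3 = (-2*v) du + (1 - 2*u) dv
Combining and collecting du, dv coefficients:
  coeff of du: v*(5*u*v + 3*v^2 - 5*v - 4)
  coeff of dv: 5*u^2*v + 27*u*v^2 - 13*u*v - 4*u - 36*v^3 + 18*v^2 + 2
F^* omega = (v*(5*u*v + 3*v^2 - 5*v - 4)) du + (5*u^2*v + 27*u*v^2 - 13*u*v - 4*u - 36*v^3 + 18*v^2 + 2) dv.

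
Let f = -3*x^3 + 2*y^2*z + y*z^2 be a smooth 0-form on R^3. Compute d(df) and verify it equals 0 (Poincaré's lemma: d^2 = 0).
d(df) = 0

Step 1: df = sum_i (∂f/∂x_i) dx_i = (-9*x^2) dx + (z*(4*y + z)) dy + (2*y*(y + z)) dz.
Step 2: Apply d again. Using the 1-form formula, the coefficient of dx ∧ dy in d(df) is ∂^2 f/∂x ∂y - ∂^2 f/∂y ∂x = (0) - (0) = 0 (equality of mixed partials for smooth f).
Similarly for dx ∧ dz and dy ∧ dz — all coefficients vanish. So d(df) = 0.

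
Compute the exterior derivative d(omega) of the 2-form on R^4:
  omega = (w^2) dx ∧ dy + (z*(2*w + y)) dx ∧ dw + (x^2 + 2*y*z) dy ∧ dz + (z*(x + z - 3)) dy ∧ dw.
d(omega) = (2*w) dx ∧ dy ∧ dw + (-2*w - y) dx ∧ dz ∧ dw + (2*x) dx ∧ dy ∧ dz + (-x - 2*z + 3) dy ∧ dz ∧ dw

For a 2-form omega = sum_{i<j} g_{ij} dx_i ∧ dx_j, the exterior derivative is
  d(omega) = sum_{i<j} d(g_{ij}) ∧ dx_i ∧ dx_j = sum_{i<j, k} (∂g_{ij}/∂x_k) dx_k ∧ dx_i ∧ dx_j.
Expand each term, using dx_k ∧ dx_i ∧ dx_j = sgn(permutation) dx_{(a)} ∧ dx_{(b)} ∧ dx_{(c)} with (a < b < c) sorted:
  d(w^2) includes (∂/∂w)(w^2) dw = (2*w) dw, which multiplied by dx ∧ dy gives (2*w) dx ∧ dy ∧ dw
  d(z*(2*w + y)) includes (∂/∂y)(z*(2*w + y)) dy = (z) dy, which multiplied by dx ∧ dw gives (-z) dx ∧ dy ∧ dw
  d(z*(2*w + y)) includes (∂/∂z)(z*(2*w + y)) dz = (2*w + y) dz, which multiplied by dx ∧ dw gives (-2*w - y) dx ∧ dz ∧ dw
  d(x^2 + 2*y*z) includes (∂/∂x)(x^2 + 2*y*z) dx = (2*x) dx, which multiplied by dy ∧ dz gives (2*x) dx ∧ dy ∧ dz
  d(z*(x + z - 3)) includes (∂/∂x)(z*(x + z - 3)) dx = (z) dx, which multiplied by dy ∧ dw gives (z) dx ∧ dy ∧ dw
  d(z*(x + z - 3)) includes (∂/∂z)(z*(x + z - 3)) dz = (x + 2*z - 3) dz, which multiplied by dy ∧ dw gives (-x - 2*z + 3) dy ∧ dz ∧ dw
Collecting like 3-forms: d(omega) = (2*w) dx ∧ dy ∧ dw + (-2*w - y) dx ∧ dz ∧ dw + (2*x) dx ∧ dy ∧ dz + (-x - 2*z + 3) dy ∧ dz ∧ dw.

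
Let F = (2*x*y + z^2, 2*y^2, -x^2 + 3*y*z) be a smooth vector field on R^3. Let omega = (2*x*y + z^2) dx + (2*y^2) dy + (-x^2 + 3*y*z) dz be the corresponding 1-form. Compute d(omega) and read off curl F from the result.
d(omega) = (3*z) dy ∧ dz + (2*x + 2*z) dz ∧ dx + (-2*x) dx ∧ dy; curl F = (3*z, 2*x + 2*z, -2*x)

d omega = sum_{i<j} (∂f_j/∂x_i - ∂f_i/∂x_j) dx_i ∧ dx_j. Under the identification (dy ∧ dz, dz ∧ dx, dx ∧ dy) ↔ (e_x, e_y, e_z), the coefficients are exactly the components of curl F. Compute:
  ∂R/∂y - ∂Q/∂z = (3*z) - (0) = 3*z
  ∂P/∂z - ∂R/∂x = (2*z) - (-2*x) = 2*x + 2*z
  ∂Q/∂x - ∂P/∂y = (0) - (2*x) = -2*x.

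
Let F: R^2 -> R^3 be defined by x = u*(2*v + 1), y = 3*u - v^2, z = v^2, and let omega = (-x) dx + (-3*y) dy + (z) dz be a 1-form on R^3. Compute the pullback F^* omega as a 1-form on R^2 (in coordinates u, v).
F^* omega = (-4*u*v^2 - 4*u*v - 28*u + 9*v^2) du + (-4*u^2*v - 2*u^2 + 18*u*v - 4*v^3) dv

Using F^*(f dg) = (f ∘ F) d(g ∘ F), substitute each coordinate x_i by F_i(u, v) in f_i, and replace dx_i by d F_i = (∂F_i/∂u) du + (∂F_i/∂v) dv.
  For the x component: f_1(F) = u*(-2*v - 1); d F_1 = (2*v + 1) du + (2*u) dv
  For the y component: f_2(F) = -9*u + 3*v^2; d F_2 = (3) du + (-2*v) dv
  For the z component: f_3(F) = v^2; d F_3 = (0) du + (2*v) dv
Combining and collecting du, dv coefficients:
  coeff of du: -4*u*v^2 - 4*u*v - 28*u + 9*v^2
  coeff of dv: -4*u^2*v - 2*u^2 + 18*u*v - 4*v^3
F^* omega = (-4*u*v^2 - 4*u*v - 28*u + 9*v^2) du + (-4*u^2*v - 2*u^2 + 18*u*v - 4*v^3) dv.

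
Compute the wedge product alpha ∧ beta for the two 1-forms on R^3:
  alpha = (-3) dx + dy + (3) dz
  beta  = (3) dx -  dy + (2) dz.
alpha ∧ beta = (-15) dx ∧ dz + (5) dy ∧ dz

Distribute the wedge, using dx_i ∧ dx_j = -dx_j ∧ dx_i and dx_i ∧ dx_i = 0. For each pair (i, j) with i < j, the coefficient of dx_i ∧ dx_j in alpha ∧ beta is (alpha_i * beta_j - alpha_j * beta_i). Collecting: alpha ∧ beta = (-15) dx ∧ dz + (5) dy ∧ dz.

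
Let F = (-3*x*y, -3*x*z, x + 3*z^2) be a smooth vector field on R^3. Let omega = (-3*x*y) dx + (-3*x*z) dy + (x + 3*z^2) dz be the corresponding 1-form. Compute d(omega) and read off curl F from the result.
d(omega) = (3*x) dy ∧ dz + (-1) dz ∧ dx + (3*x - 3*z) dx ∧ dy; curl F = (3*x, -1, 3*x - 3*z)

d omega = sum_{i<j} (∂f_j/∂x_i - ∂f_i/∂x_j) dx_i ∧ dx_j. Under the identification (dy ∧ dz, dz ∧ dx, dx ∧ dy) ↔ (e_x, e_y, e_z), the coefficients are exactly the components of curl F. Compute:
  ∂R/∂y - ∂Q/∂z = (0) - (-3*x) = 3*x
  ∂P/∂z - ∂R/∂x = (0) - (1) = -1
  ∂Q/∂x - ∂P/∂y = (-3*z) - (-3*x) = 3*x - 3*z.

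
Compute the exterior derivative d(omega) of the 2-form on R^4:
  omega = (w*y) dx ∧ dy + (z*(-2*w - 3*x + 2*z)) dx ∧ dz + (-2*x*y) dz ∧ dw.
d(omega) = (y) dx ∧ dy ∧ dw + (-2*y - 2*z) dx ∧ dz ∧ dw + (-2*x) dy ∧ dz ∧ dw

For a 2-form omega = sum_{i<j} g_{ij} dx_i ∧ dx_j, the exterior derivative is
  d(omega) = sum_{i<j} d(g_{ij}) ∧ dx_i ∧ dx_j = sum_{i<j, k} (∂g_{ij}/∂x_k) dx_k ∧ dx_i ∧ dx_j.
Expand each term, using dx_k ∧ dx_i ∧ dx_j = sgn(permutation) dx_{(a)} ∧ dx_{(b)} ∧ dx_{(c)} with (a < b < c) sorted:
  d(w*y) includes (∂/∂w)(w*y) dw = (y) dw, which multiplied by dx ∧ dy gives (y) dx ∧ dy ∧ dw
  d(z*(-2*w - 3*x + 2*z)) includes (∂/∂w)(z*(-2*w - 3*x + 2*z)) dw = (-2*z) dw, which multiplied by dx ∧ dz gives (-2*z) dx ∧ dz ∧ dw
  d(-2*x*y) includes (∂/∂x)(-2*x*y) dx = (-2*y) dx, which multiplied by dz ∧ dw gives (-2*y) dx ∧ dz ∧ dw
  d(-2*x*y) includes (∂/∂y)(-2*x*y) dy = (-2*x) dy, which multiplied by dz ∧ dw gives (-2*x) dy ∧ dz ∧ dw
Collecting like 3-forms: d(omega) = (y) dx ∧ dy ∧ dw + (-2*y - 2*z) dx ∧ dz ∧ dw + (-2*x) dy ∧ dz ∧ dw.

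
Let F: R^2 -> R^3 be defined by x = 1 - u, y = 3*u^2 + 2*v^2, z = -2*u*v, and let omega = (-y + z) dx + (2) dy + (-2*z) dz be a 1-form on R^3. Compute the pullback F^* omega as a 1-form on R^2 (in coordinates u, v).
F^* omega = (3*u^2 - 8*u*v^2 + 2*u*v + 12*u + 2*v^2) du + (8*v*(1 - u^2)) dv

Using F^*(f dg) = (f ∘ F) d(g ∘ F), substitute each coordinate x_i by F_i(u, v) in f_i, and replace dx_i by d F_i = (∂F_i/∂u) du + (∂F_i/∂v) dv.
  For the x component: f_1(F) = -3*u^2 - 2*u*v - 2*v^2; d F_1 = (-1) du + (0) dv
  For the y component: f_2(F) = 2; d F_2 = (6*u) du + (4*v) dv
  For the z component: f_3(F) = 4*u*v; d F_3 = (-2*v) du + (-2*u) dv
Combining and collecting du, dv coefficients:
  coeff of du: 3*u^2 - 8*u*v^2 + 2*u*v + 12*u + 2*v^2
  coeff of dv: 8*v*(1 - u^2)
F^* omega = (3*u^2 - 8*u*v^2 + 2*u*v + 12*u + 2*v^2) du + (8*v*(1 - u^2)) dv.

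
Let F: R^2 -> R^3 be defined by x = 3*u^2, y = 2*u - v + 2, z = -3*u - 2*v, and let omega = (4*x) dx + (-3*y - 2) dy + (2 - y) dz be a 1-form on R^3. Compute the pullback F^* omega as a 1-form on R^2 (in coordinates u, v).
F^* omega = (72*u^3 - 6*u + 3*v - 16) du + (10*u - 5*v + 8) dv

Using F^*(f dg) = (f ∘ F) d(g ∘ F), substitute each coordinate x_i by F_i(u, v) in f_i, and replace dx_i by d F_i = (∂F_i/∂u) du + (∂F_i/∂v) dv.
  For the x component: f_1(F) = 12*u^2; d F_1 = (6*u) du + (0) dv
  For the y component: f_2(F) = -6*u + 3*v - 8; d F_2 = (2) du + (-1) dv
  For the z component: f_3(F) = -2*u + v; d F_3 = (-3) du + (-2) dv
Combining and collecting du, dv coefficients:
  coeff of du: 72*u^3 - 6*u + 3*v - 16
  coeff of dv: 10*u - 5*v + 8
F^* omega = (72*u^3 - 6*u + 3*v - 16) du + (10*u - 5*v + 8) dv.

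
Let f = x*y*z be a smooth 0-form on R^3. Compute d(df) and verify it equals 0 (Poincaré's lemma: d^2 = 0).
d(df) = 0

Step 1: df = sum_i (∂f/∂x_i) dx_i = (y*z) dx + (x*z) dy + (x*y) dz.
Step 2: Apply d again. Using the 1-form formula, the coefficient of dx ∧ dy in d(df) is ∂^2 f/∂x ∂y - ∂^2 f/∂y ∂x = (z) - (z) = 0 (equality of mixed partials for smooth f).
Similarly for dx ∧ dz and dy ∧ dz — all coefficients vanish. So d(df) = 0.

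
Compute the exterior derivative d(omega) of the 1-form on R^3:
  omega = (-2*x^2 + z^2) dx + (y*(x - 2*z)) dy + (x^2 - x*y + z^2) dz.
d(omega) = (y) dx ∧ dy + (2*x - y - 2*z) dx ∧ dz + (-x + 2*y) dy ∧ dz

For a 1-form omega = sum_i f_i dx_i, the exterior derivative is
  d(omega) = sum_{i < j} (∂f_j/∂x_i - ∂f_i/∂x_j) dx_i ∧ dx_j.
  coefficient of dx ∧ dy: ∂f_2/∂x - ∂f_1/∂y = ∂(y*(x - 2*z))/∂x - ∂(-2*x^2 + z^2)/∂y = y
  coefficient of dx ∧ dz: ∂f_3/∂x - ∂f_1/∂z = ∂(x^2 - x*y + z^2)/∂x - ∂(-2*x^2 + z^2)/∂z = 2*x - y - 2*z
  coefficient of dy ∧ dz: ∂f_3/∂y - ∂f_2/∂z = ∂(x^2 - x*y + z^2)/∂y - ∂(y*(x - 2*z))/∂z = -x + 2*y
Assembling: d(omega) = (y) dx ∧ dy + (2*x - y - 2*z) dx ∧ dz + (-x + 2*y) dy ∧ dz.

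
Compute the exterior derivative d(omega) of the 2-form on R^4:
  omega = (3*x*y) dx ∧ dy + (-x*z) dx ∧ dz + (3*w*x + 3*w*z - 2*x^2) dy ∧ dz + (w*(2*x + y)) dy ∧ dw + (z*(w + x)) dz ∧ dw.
d(omega) = (3*w - 4*x) dx ∧ dy ∧ dz + (3*x + 3*z) dy ∧ dz ∧ dw + (2*w) dx ∧ dy ∧ dw + (z) dx ∧ dz ∧ dw

For a 2-form omega = sum_{i<j} g_{ij} dx_i ∧ dx_j, the exterior derivative is
  d(omega) = sum_{i<j} d(g_{ij}) ∧ dx_i ∧ dx_j = sum_{i<j, k} (∂g_{ij}/∂x_k) dx_k ∧ dx_i ∧ dx_j.
Expand each term, using dx_k ∧ dx_i ∧ dx_j = sgn(permutation) dx_{(a)} ∧ dx_{(b)} ∧ dx_{(c)} with (a < b < c) sorted:
  d(3*w*x + 3*w*z - 2*x^2) includes (∂/∂x)(3*w*x + 3*w*z - 2*x^2) dx = (3*w - 4*x) dx, which multiplied by dy ∧ dz gives (3*w - 4*x) dx ∧ dy ∧ dz
  d(3*w*x + 3*w*z - 2*x^2) includes (∂/∂w)(3*w*x + 3*w*z - 2*x^2) dw = (3*x + 3*z) dw, which multiplied by dy ∧ dz gives (3*x + 3*z) dy ∧ dz ∧ dw
  d(w*(2*x + y)) includes (∂/∂x)(w*(2*x + y)) dx = (2*w) dx, which multiplied by dy ∧ dw gives (2*w) dx ∧ dy ∧ dw
  d(z*(w + x)) includes (∂/∂x)(z*(w + x)) dx = (z) dx, which multiplied by dz ∧ dw gives (z) dx ∧ dz ∧ dw
Collecting like 3-forms: d(omega) = (3*w - 4*x) dx ∧ dy ∧ dz + (3*x + 3*z) dy ∧ dz ∧ dw + (2*w) dx ∧ dy ∧ dw + (z) dx ∧ dz ∧ dw.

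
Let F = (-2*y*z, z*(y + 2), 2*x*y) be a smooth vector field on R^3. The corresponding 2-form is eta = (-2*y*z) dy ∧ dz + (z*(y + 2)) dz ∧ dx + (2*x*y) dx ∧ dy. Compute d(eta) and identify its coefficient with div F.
d(eta) = (z) dx ∧ dy ∧ dz; div F = z

For a 2-form in R^3 of the form above, applying d gives a 3-form with coefficient ∂P/∂x + ∂Q/∂y + ∂R/∂z:
  ∂P/∂x = 0
  ∂Q/∂y = z
  ∂R/∂z = 0
Sum = z, which is exactly div F.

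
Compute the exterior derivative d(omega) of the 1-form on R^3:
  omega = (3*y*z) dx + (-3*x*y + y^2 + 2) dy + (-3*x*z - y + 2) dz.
d(omega) = (-3*y - 3*z) dx ∧ dy + (-3*y - 3*z) dx ∧ dz + (-1) dy ∧ dz

For a 1-form omega = sum_i f_i dx_i, the exterior derivative is
  d(omega) = sum_{i < j} (∂f_j/∂x_i - ∂f_i/∂x_j) dx_i ∧ dx_j.
  coefficient of dx ∧ dy: ∂f_2/∂x - ∂f_1/∂y = ∂(-3*x*y + y^2 + 2)/∂x - ∂(3*y*z)/∂y = -3*y - 3*z
  coefficient of dx ∧ dz: ∂f_3/∂x - ∂f_1/∂z = ∂(-3*x*z - y + 2)/∂x - ∂(3*y*z)/∂z = -3*y - 3*z
  coefficient of dy ∧ dz: ∂f_3/∂y - ∂f_2/∂z = ∂(-3*x*z - y + 2)/∂y - ∂(-3*x*y + y^2 + 2)/∂z = -1
Assembling: d(omega) = (-3*y - 3*z) dx ∧ dy + (-3*y - 3*z) dx ∧ dz + (-1) dy ∧ dz.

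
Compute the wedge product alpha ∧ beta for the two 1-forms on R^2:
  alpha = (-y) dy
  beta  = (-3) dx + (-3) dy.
alpha ∧ beta = (-3*y) dx ∧ dy

Distribute the wedge, using dx_i ∧ dx_j = -dx_j ∧ dx_i and dx_i ∧ dx_i = 0. For each pair (i, j) with i < j, the coefficient of dx_i ∧ dx_j in alpha ∧ beta is (alpha_i * beta_j - alpha_j * beta_i). Collecting: alpha ∧ beta = (-3*y) dx ∧ dy.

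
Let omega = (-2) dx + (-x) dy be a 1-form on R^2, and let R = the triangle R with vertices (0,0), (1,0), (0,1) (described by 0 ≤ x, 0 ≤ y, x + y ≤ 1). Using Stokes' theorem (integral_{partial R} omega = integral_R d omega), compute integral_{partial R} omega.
integral_(partial R) omega = -1/2

Stokes: integral_partial_R omega = integral_R d omega with d omega = (∂Q/∂x - ∂P/∂y) dx ∧ dy.
  ∂Q/∂x = -1
  ∂P/∂y = 0
  integrand = ∂Q/∂x - ∂P/∂y = -1.
Integrating over R: integral_0^1 integral_0^{1-x} (-1) dy dx = -1/2.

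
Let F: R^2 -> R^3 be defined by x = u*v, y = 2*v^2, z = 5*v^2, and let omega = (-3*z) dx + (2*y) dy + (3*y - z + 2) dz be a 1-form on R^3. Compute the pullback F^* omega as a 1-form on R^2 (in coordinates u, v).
F^* omega = (-15*v^3) du + (v*(-15*u*v + 26*v^2 + 20)) dv

Using F^*(f dg) = (f ∘ F) d(g ∘ F), substitute each coordinate x_i by F_i(u, v) in f_i, and replace dx_i by d F_i = (∂F_i/∂u) du + (∂F_i/∂v) dv.
  For the x component: f_1(F) = -15*v^2; d F_1 = (v) du + (u) dv
  For the y component: f_2(F) = 4*v^2; d F_2 = (0) du + (4*v) dv
  For the z component: f_3(F) = v^2 + 2; d F_3 = (0) du + (10*v) dv
Combining and collecting du, dv coefficients:
  coeff of du: -15*v^3
  coeff of dv: v*(-15*u*v + 26*v^2 + 20)
F^* omega = (-15*v^3) du + (v*(-15*u*v + 26*v^2 + 20)) dv.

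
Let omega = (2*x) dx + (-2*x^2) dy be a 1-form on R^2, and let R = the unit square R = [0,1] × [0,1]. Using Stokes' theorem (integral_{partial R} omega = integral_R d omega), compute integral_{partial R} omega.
integral_(partial R) omega = -2

Stokes: integral_partial_R omega = integral_R d omega with d omega = (∂Q/∂x - ∂P/∂y) dx ∧ dy.
  ∂Q/∂x = -4*x
  ∂P/∂y = 0
  integrand = ∂Q/∂x - ∂P/∂y = -4*x.
Integrating over R: integral_0^1 integral_0^1 (-4*x) dx dy = -2.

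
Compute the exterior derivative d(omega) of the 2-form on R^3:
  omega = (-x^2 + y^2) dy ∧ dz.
d(omega) = (-2*x) dx ∧ dy ∧ dz

For a 2-form omega = sum_{i<j} g_{ij} dx_i ∧ dx_j, the exterior derivative is
  d(omega) = sum_{i<j} d(g_{ij}) ∧ dx_i ∧ dx_j = sum_{i<j, k} (∂g_{ij}/∂x_k) dx_k ∧ dx_i ∧ dx_j.
Expand each term, using dx_k ∧ dx_i ∧ dx_j = sgn(permutation) dx_{(a)} ∧ dx_{(b)} ∧ dx_{(c)} with (a < b < c) sorted:
  d(-x^2 + y^2) includes (∂/∂x)(-x^2 + y^2) dx = (-2*x) dx, which multiplied by dy ∧ dz gives (-2*x) dx ∧ dy ∧ dz
Collecting like 3-forms: d(omega) = (-2*x) dx ∧ dy ∧ dz.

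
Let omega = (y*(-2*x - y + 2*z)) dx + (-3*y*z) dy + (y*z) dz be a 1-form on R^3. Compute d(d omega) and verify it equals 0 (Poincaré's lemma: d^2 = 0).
d(d omega) = 0

Step 1: d omega = sum_{i<j} (∂f_j/∂x_i - ∂f_i/∂x_j) dx_i ∧ dx_j:
  coeff of dx ∧ dy: 2*x + 2*y - 2*z
  coeff of dx ∧ dz: -2*y
  coeff of dy ∧ dz: 3*y + z
Step 2: Apply d again to each 2-form coefficient. The only possible 3-form in R^3 is dx ∧ dy ∧ dz, with coefficient
  ∂(coeff of dy∧dz)/∂x - ∂(coeff of dx∧dz)/∂y + ∂(coeff of dx∧dy)/∂z
  = ∂/∂x (3*y + z) - ∂/∂y (-2*y) + ∂/∂z (2*x + 2*y - 2*z).
Each of these terms simplifies to sums of mixed partials that cancel in pairs. The result is 0 (by equality of mixed partials for smooth functions — Schwarz / Clairaut).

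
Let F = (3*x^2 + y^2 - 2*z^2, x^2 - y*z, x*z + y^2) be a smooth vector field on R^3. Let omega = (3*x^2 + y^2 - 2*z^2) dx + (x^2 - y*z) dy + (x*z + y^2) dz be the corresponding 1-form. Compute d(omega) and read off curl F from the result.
d(omega) = (3*y) dy ∧ dz + (-5*z) dz ∧ dx + (2*x - 2*y) dx ∧ dy; curl F = (3*y, -5*z, 2*x - 2*y)

d omega = sum_{i<j} (∂f_j/∂x_i - ∂f_i/∂x_j) dx_i ∧ dx_j. Under the identification (dy ∧ dz, dz ∧ dx, dx ∧ dy) ↔ (e_x, e_y, e_z), the coefficients are exactly the components of curl F. Compute:
  ∂R/∂y - ∂Q/∂z = (2*y) - (-y) = 3*y
  ∂P/∂z - ∂R/∂x = (-4*z) - (z) = -5*z
  ∂Q/∂x - ∂P/∂y = (2*x) - (2*y) = 2*x - 2*y.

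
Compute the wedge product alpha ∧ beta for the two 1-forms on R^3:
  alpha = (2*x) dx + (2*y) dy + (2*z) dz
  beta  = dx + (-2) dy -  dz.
alpha ∧ beta = (-4*x - 2*y) dx ∧ dy + (-2*x - 2*z) dx ∧ dz + (-2*y + 4*z) dy ∧ dz

Distribute the wedge, using dx_i ∧ dx_j = -dx_j ∧ dx_i and dx_i ∧ dx_i = 0. For each pair (i, j) with i < j, the coefficient of dx_i ∧ dx_j in alpha ∧ beta is (alpha_i * beta_j - alpha_j * beta_i). Collecting: alpha ∧ beta = (-4*x - 2*y) dx ∧ dy + (-2*x - 2*z) dx ∧ dz + (-2*y + 4*z) dy ∧ dz.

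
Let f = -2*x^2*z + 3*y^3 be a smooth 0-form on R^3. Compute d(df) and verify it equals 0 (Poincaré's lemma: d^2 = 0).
d(df) = 0

Step 1: df = sum_i (∂f/∂x_i) dx_i = (-4*x*z) dx + (9*y^2) dy + (-2*x^2) dz.
Step 2: Apply d again. Using the 1-form formula, the coefficient of dx ∧ dy in d(df) is ∂^2 f/∂x ∂y - ∂^2 f/∂y ∂x = (0) - (0) = 0 (equality of mixed partials for smooth f).
Similarly for dx ∧ dz and dy ∧ dz — all coefficients vanish. So d(df) = 0.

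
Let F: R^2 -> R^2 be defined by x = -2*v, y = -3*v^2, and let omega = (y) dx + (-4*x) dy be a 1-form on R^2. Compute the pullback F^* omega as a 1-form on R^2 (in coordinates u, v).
F^* omega = (-42*v^2) dv

Using F^*(f dg) = (f ∘ F) d(g ∘ F), substitute each coordinate x_i by F_i(u, v) in f_i, and replace dx_i by d F_i = (∂F_i/∂u) du + (∂F_i/∂v) dv.
  For the x component: f_1(F) = -3*v^2; d F_1 = (0) du + (-2) dv
  For the y component: f_2(F) = 8*v; d F_2 = (0) du + (-6*v) dv
Combining and collecting du, dv coefficients:
  coeff of du: 0
  coeff of dv: -42*v^2
F^* omega = (-42*v^2) dv.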